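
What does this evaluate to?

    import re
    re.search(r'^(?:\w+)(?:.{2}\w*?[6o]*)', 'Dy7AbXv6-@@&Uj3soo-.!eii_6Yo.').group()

The pattern matches anchored at the start of the string; then one or more of a word character (non-capturing group); then exactly 2 of any character, then zero or more of a word character (lazy), then zero or more of one of [6o] (non-capturing group).
`re.search` tries every starting position until one works.
The match spans [0:10] → 'Dy7AbXv6-@'.

'Dy7AbXv6-@'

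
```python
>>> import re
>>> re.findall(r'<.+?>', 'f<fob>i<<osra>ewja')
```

['<fob>', '<<osra>']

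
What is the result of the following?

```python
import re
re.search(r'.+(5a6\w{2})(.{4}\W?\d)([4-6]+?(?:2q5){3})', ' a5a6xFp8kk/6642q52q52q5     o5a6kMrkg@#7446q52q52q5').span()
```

(0, 24)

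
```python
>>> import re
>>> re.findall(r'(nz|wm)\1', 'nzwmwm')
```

A backreference is literal: `\1` must see the identical characters the first group matched.
Scanning left to right: at [2:6] match 'wmwm', group 1 = 'wm'.
One capturing group, so `findall` returns just the captured substring from the one match — 1 in all.

['wm']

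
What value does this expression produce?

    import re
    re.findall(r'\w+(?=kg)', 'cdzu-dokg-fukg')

Because the assertion is zero-width, the text it checks is not consumed and won't appear in the result.
No capturing groups, so `findall` returns the 2 full match strings.

['do', 'fu']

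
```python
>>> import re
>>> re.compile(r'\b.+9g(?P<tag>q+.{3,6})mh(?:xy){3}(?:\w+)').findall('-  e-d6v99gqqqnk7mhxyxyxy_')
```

['qqqnk7']

This matches a word boundary (`\b`, zero-width); then one or more of any character, then the literal '9g'; then one or more of a literal 'q', then 3 to 6 of any character (captured as 'tag'); then the literal 'mh', then the literal 'xy' repeated 3 times; then one or more of a word character (non-capturing group).
Walking the string: at [3:26] match 'e-d6v99gqqqnk7mhxyxyxy_', group 1 = 'qqqnk7'.
With a single group, `findall` returns only what that group captured — 1 item.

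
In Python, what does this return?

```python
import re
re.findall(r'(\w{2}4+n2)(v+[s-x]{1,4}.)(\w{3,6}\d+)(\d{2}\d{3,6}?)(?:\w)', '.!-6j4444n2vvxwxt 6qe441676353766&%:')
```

[('6j4444n2', 'vvxwxt ', '6qe441676', '35376')]

4 groups means the one result is a tuple of 4 captured strings — 1 here.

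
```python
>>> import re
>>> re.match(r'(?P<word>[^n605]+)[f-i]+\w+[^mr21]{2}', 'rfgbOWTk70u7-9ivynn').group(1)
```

'rf'

The match spans [0:14] → 'rfgbOWTk70u7-9'.
Captured: group 1 = 'rf'.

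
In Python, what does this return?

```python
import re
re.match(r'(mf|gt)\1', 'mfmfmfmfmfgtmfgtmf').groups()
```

('mf',)

A backreference is literal: `\1` must see the identical characters the first group matched.
`re.match` won't scan ahead — the pattern has to work from the very first character.
The match spans [0:4] → 'mfmf'.
Captured: group 1 = 'mf'.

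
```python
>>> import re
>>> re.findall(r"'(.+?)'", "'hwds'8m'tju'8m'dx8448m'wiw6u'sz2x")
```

['hwds', 'tju', 'dx8448m']

Walking the string: at [0:6] match "'hwds'", group 1 = 'hwds'; at [8:13] match "'tju'", group 1 = 'tju'; at [15:24] match "'dx8448m'", group 1 = 'dx8448m'.
`findall` collects group 1 from each match (3 total).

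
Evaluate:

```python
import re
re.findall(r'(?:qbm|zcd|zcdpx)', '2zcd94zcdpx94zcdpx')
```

['zcd', 'zcd', 'zcd']

Alternation isn't longest-match — the leftmost alternative that fits at this position is chosen.
With no groups in the pattern, `findall` gives back each whole match — 3 here.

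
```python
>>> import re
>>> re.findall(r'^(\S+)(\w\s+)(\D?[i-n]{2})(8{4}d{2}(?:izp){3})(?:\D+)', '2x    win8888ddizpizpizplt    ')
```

With 4 capturing groups, `findall` returns a 4-tuple per match.

[('2', 'x    ', 'win', '8888ddizpizpizp')]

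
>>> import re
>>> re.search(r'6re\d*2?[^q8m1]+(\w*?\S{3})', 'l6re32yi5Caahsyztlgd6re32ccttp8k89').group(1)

This matches the literal '6re', then zero or more of a digit, then optionally a literal '2'; then one or more of any character except [q8m1]; then zero or more of a word character (lazy), then exactly 3 of a non-whitespace character (captured).
`re.search` scans for the first position where the pattern succeeds.
The match spans [1:33] → '6re32yi5Caahsyztlgd6re32ccttp8k8'.
Captured: group 1 = '8k8'.

'8k8'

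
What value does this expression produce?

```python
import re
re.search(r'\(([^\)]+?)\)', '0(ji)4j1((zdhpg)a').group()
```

The match spans [1:5] → '(ji)'.

'(ji)'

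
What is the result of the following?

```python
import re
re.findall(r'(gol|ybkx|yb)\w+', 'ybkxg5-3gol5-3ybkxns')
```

Branches in `(...|...)` are attempted left-to-right; the first branch that allows the whole pattern to succeed is taken.
With a single group, `findall` returns only what that group captured — 3 items.

['ybkx', 'gol', 'ybkx']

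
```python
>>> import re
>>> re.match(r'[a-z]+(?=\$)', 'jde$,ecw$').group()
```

'jde'

Lookahead/lookbehind check context without consuming it, so the matched span excludes the asserted characters.
With `match`, the pattern is implicitly anchored at the beginning.
The match spans [0:3] → 'jde'.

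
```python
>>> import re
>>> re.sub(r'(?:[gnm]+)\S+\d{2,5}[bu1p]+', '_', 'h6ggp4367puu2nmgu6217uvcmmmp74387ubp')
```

Each match is replaced by '_'.

'h6_'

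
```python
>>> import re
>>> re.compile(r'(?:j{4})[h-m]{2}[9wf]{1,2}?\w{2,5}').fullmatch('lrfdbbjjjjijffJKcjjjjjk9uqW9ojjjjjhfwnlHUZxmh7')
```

`re.fullmatch` is like wrapping the pattern in `^…$` (in single-line mode).
Here the string isn't matched end-to-end, so the call returns None.

None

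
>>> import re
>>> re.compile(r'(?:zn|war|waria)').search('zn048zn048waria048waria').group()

The match spans [0:2] → 'zn'.

'zn'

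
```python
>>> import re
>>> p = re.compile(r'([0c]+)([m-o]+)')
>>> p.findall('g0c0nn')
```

[('0c0', 'nn')]

The pattern matches one or more of one of [0c] (captured); then one or more of a character in [m-o] (captured).
With 2 capturing groups, `findall` returns a 2-tuple per match.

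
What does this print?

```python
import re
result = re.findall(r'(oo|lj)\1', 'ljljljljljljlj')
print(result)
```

The backreference `\1` re-matches whatever the first group consumed, character for character.
One capturing group, so `findall` returns just the captured substring from each match — 3 in all.

['lj', 'lj', 'lj']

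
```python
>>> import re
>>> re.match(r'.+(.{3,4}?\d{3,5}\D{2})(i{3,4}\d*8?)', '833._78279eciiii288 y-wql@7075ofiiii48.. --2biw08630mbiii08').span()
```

`re.match` won't scan ahead — the pattern has to work from the very first character.
The match spans [0:59] → '833._78279eciiii288 y-wql@7075ofiiii48.. --2biw08630mbiii08'.

(0, 59)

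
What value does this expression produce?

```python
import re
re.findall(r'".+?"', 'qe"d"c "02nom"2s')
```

['"d"', '"02nom"']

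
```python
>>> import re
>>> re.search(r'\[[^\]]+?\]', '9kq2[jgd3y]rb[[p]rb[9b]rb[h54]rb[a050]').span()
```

(4, 11)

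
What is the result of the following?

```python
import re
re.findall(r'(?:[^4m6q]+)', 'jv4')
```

Pattern: one or more of any character except [4m6q] (non-capturing group).
Scanning left to right: at [0:2] → 'jv'.
`findall` yields the raw match text (1 of them) because the pattern has no groups.

['jv']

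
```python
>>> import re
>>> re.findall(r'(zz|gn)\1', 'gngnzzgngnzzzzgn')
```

['gn', 'gn', 'zz']

The backreference `\1` re-matches whatever the first group consumed, character for character.
With a single group, `findall` returns only what that group captured — 3 items.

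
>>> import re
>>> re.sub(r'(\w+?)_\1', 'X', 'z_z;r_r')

'X;X'

`\1` has to match the exact text group 1 already captured.
Each match is replaced by 'X'.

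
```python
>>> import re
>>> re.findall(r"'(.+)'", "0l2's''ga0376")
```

Because there's exactly one group, `findall` drops the full match and keeps group 1 from the one hit.

["s'"]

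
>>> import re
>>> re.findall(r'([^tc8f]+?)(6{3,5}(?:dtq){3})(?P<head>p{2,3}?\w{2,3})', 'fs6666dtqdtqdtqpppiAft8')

[('s', '6666dtqdtqdtq', 'pppiA')]

This matches one or more of any character except [tc8f] (lazy) (captured); then 3 to 5 of a literal '6', then the literal 'dtq' repeated 3 times (captured); then 2 to 3 of a literal 'p' (lazy), then 2 to 3 of a word character (captured as 'head').
Lazy quantifiers expand one character at a time until the remainder of the pattern can match.
Scanning left to right: at [1:20] match 's6666dtqdtqdtqpppiA', groups = ('s', '6666dtqdtqdtq', 'pppiA').
With 3 capturing groups, `findall` returns a 3-tuple per match.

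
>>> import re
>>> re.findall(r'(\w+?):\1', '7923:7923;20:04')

A backreference is literal: `\1` must see the identical characters the first group matched.
Because there's exactly one group, `findall` drops the full match and keeps group 1 from each hit.

['7923', '0']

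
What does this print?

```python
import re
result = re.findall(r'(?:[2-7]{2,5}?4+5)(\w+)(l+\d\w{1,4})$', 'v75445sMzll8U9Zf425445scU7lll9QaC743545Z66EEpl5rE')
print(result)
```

Pattern: 2 to 5 of a character in [2-7] (lazy), then one or more of a literal '4', then the literal '5' (non-capturing group); then one or more of a word character (captured); then one or more of a literal 'l', then a digit, then 1 to 4 of a word character (captured); then anchored at the end.
Matches: at [1:49] match '75445sMzll8U9Zf425445scU7lll9QaC743545Z66EEpl5rE', groups = ('sMzll8U9Zf425445scU7lll9QaC743545Z66EEp', 'l5rE').
2 groups means the one result is a tuple of 2 captured strings — 1 here.

[('sMzll8U9Zf425445scU7lll9QaC743545Z66EEp', 'l5rE')]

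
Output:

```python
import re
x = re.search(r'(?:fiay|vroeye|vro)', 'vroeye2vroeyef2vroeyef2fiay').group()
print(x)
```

vroeye

`|` is ordered: at each position the engine commits to the first alternative that works.
The match spans [0:6] → 'vroeye'.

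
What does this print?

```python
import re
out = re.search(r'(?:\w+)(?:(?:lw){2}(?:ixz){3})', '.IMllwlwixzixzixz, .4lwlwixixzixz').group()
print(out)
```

IMllwlwixzixzixz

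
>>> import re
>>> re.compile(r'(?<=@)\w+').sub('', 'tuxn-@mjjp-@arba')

'tuxn-@-@'

The positive lookaround only admits positions where the adjacent text matches; those characters stay outside the span.
Matches: at [6:10] → 'mjjp'; at [12:16] → 'arba'.
Every occurrence is swapped for ''.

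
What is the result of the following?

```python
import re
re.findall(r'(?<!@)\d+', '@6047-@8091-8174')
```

`(?!…)`/`(?<!…)` only lets a position through if the neighbouring text does NOT match; no characters are consumed.
With no groups in the pattern, `findall` gives back each whole match — 3 here.

['047', '091', '8174']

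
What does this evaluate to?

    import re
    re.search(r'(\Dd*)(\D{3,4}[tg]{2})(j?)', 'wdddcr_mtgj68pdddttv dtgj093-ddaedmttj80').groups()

The pattern matches a non-digit, then zero or more of the literal 'd' (captured); then 3 to 4 of a non-digit, then exactly 2 of one of [tg] (captured); then optionally a literal 'j' (captured).
`re.search` scans for the first position where the pattern succeeds.
The match spans [0:11] → 'wdddcr_mtgj'.
Captured: group 1 = 'wddd', group 2 = 'cr_mtg', group 3 = 'j'.

('wddd', 'cr_mtg', 'j')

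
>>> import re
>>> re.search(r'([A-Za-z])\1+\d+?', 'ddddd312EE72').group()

'ddddd3'

`\1` has to match the exact text group 1 already captured.
`re.search` tries every starting position until one works.
The match spans [0:6] → 'ddddd3'.
Captured: group 1 = 'd'.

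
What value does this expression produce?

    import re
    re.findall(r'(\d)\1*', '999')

['9']

After group 1 captures some text, `\1` only succeeds where that same text appears again.
Walking the string: at [0:3] match '999', group 1 = '9'.
One capturing group, so `findall` returns just the captured substring from the one match — 1 in all.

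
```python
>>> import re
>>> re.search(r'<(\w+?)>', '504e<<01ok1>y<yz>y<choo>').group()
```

Unlike `match`, `search` isn't anchored — it looks for the pattern anywhere in the string.
The match spans [5:12] → '<01ok1>'.
Captured: group 1 = '01ok1'.

'<01ok1>'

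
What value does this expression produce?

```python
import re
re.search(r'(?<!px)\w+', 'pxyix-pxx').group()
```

'pxyix'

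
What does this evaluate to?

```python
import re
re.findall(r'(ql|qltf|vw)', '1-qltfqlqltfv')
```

The regex engine tests alternatives in the order written; an earlier branch that matches wins even if a later one would match more.
Walking the string: at [2:4] match 'ql', group 1 = 'ql'; at [6:8] match 'ql', group 1 = 'ql'; at [8:10] match 'ql', group 1 = 'ql'.
Because there's exactly one group, `findall` drops the full match and keeps group 1 from each hit.

['ql', 'ql', 'ql']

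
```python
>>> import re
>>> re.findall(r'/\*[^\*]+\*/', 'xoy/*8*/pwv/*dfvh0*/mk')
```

Scanning left to right: at [3:8] → '/*8*/'; at [11:20] → '/*dfvh0*/'.
Since nothing is captured, `findall` lists the 2 matched substrings directly.

['/*8*/', '/*dfvh0*/']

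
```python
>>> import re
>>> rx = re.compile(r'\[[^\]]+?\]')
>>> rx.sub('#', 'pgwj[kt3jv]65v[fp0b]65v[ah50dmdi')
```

`sub` substitutes '#' at each match site.

'pgwj#65v#65v[ah50dmdi'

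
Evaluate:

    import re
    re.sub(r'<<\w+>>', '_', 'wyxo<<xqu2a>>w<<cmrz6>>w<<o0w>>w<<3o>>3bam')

'wyxo_w_w_w_3bam'

Matches: at [4:13] → '<<xqu2a>>'; at [14:23] → '<<cmrz6>>'; at [24:31] → '<<o0w>>'; at [32:38] → '<<3o>>'.
Every occurrence is swapped for '_'.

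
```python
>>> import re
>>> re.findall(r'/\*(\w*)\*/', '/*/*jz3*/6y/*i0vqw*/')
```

Scanning left to right: at [2:9] match '/*jz3*/', group 1 = 'jz3'; at [11:20] match '/*i0vqw*/', group 1 = 'i0vqw'.
One capturing group, so `findall` returns just the captured substring from each match — 2 in all.

['jz3', 'i0vqw']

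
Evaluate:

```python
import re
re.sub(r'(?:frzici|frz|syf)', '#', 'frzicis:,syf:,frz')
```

'#s:,#:,#'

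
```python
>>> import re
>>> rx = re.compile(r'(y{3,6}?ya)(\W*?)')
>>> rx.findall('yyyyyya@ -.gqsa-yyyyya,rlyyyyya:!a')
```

[('yyyyyya', ''), ('yyyyya', ''), ('yyyyya', '')]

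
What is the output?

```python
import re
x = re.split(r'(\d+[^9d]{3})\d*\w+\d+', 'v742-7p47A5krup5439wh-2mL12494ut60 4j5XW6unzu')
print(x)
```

The pattern matches one or more of a digit, then exactly 3 of any character except [9d] (captured); then zero or more of a digit, then one or more of a word character; then one or more of a digit.
Matches to split on: at [1:19] → '742-7p47A5krup5439'; at [22:34] → '2mL12494ut60'; at [35:41] → '4j5XW6'.
Because the pattern has a capturing group, `split` also inserts each captured text between the pieces.

['v', '742-7p', 'wh-', '2mL1', ' ', '4j5X', 'unzu']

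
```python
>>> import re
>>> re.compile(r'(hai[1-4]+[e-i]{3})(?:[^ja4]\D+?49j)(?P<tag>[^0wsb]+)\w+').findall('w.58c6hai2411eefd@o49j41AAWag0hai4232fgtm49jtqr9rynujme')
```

This matches the literal 'hai', then one or more of a character in [1-4], then exactly 3 of a character in [e-i] (captured); then any character except [ja4], then one or more of a non-digit (lazy), then the literal '49j' (non-capturing group); then one or more of any character except [0wsb] (captured as 'tag'); then one or more of a word character.
Matches: at [6:55] match 'hai2411eefd@o49j41AAWag0hai4232fgtm49jtqr9rynujme', groups = ('hai2411eef', '41AAWag').
With 2 capturing groups, `findall` returns a 2-tuple per match.

[('hai2411eef', '41AAWag')]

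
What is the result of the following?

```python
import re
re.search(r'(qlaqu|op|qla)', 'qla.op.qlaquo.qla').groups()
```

('qla',)

`search` walks the string left to right and returns the first match it finds.
The match spans [0:3] → 'qla'.
Captured: group 1 = 'qla'.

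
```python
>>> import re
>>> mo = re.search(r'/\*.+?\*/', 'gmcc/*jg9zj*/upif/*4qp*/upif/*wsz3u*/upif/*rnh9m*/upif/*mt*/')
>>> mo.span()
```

(4, 13)

A non-greedy quantifier consumes as few characters as it can — just enough that the remainder of the pattern still matches from where it stops; whatever follows it matches normally.
`search` walks the string left to right and returns the first match it finds.
The match spans [4:13] → '/*jg9zj*/'.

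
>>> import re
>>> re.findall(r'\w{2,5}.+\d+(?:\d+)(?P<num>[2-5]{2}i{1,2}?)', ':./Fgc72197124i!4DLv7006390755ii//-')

A `+?`/`*?`/`{m,n}?` starts at its minimum and grows only as far as needed for what follows to match.
One capturing group, so `findall` returns just the captured substring from the one match — 1 in all.

['55i']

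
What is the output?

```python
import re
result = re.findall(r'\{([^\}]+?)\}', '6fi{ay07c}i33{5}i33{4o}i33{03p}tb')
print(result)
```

['ay07c', '5', '4o', '03p']

Matches: at [3:10] match '{ay07c}', group 1 = 'ay07c'; at [13:16] match '{5}', group 1 = '5'; at [19:23] match '{4o}', group 1 = '4o'; at [26:31] match '{03p}', group 1 = '03p'.
One capturing group, so `findall` returns just the captured substring from each match — 4 in all.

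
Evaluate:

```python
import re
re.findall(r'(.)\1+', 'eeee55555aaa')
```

['e', '5', 'a']

The backreference `\1` re-matches whatever the first group consumed, character for character.
Matches: at [0:4] match 'eeee', group 1 = 'e'; at [4:9] match '55555', group 1 = '5'; at [9:12] match 'aaa', group 1 = 'a'.
One capturing group, so `findall` returns just the captured substring from each match — 3 in all.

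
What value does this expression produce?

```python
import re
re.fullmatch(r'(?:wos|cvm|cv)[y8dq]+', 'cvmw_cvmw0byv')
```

For `fullmatch`, every character of the input must be accounted for by the pattern.
Here the string isn't matched end-to-end, so the call returns None.

None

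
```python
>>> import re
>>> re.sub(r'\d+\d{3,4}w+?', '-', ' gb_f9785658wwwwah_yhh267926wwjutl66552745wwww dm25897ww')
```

' gb_f-wwwah_yhh-wjutl-www dm-w'

A non-greedy quantifier consumes as few characters as it can — just enough that the remainder of the pattern still matches from where it stops; whatever follows it matches normally.
Every occurrence is swapped for '-'.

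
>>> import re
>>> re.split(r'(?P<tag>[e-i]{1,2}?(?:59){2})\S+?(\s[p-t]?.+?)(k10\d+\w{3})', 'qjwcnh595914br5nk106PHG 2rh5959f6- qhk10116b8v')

['qjwcn', 'h5959', ' 2rh5959f6- qh', 'k10116b8v', '']

Because the pattern has a capturing group, `split` also inserts each captured text between the pieces.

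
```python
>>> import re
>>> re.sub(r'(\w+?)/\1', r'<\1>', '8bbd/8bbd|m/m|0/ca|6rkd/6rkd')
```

'<8bbd>|<m>|0/ca|<6rkd>'

After group 1 captures some text, `\1` only succeeds where that same text appears again.
Matches: at [0:9] → '8bbd/8bbd'; at [10:13] → 'm/m'; at [19:28] → '6rkd/6rkd'.
`\1` in the replacement pulls in group 1's text for each match.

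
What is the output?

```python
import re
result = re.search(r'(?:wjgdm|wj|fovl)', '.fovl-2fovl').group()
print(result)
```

fovl

`re.search` tries every starting position until one works.
The match spans [1:5] → 'fovl'.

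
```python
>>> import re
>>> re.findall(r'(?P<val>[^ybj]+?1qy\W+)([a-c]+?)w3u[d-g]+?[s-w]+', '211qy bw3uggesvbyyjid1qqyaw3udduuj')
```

The pattern matches one or more of any character except [ybj] (lazy), then the literal '1qy', then one or more of a non-word character (captured as 'val'); then one or more of a character in [a-c] (lazy) (captured); then the literal 'w3u', then one or more of a character in [d-g] (lazy); then one or more of a character in [s-w].
Matches: at [0:15] match '211qy bw3uggesv', groups = ('211qy ', 'b').
2 groups means the one result is a tuple of 2 captured strings — 1 here.

[('211qy ', 'b')]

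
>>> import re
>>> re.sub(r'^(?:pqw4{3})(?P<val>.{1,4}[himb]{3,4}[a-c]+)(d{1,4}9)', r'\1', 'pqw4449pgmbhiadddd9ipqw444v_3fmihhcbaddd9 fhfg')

'9pgmbhiaipqw444v_3fmihhcbaddd9 fhfg'

Pattern: anchored at the start of the string; then the literal 'pqw', then exactly 3 of the literal '4' (non-capturing group); then 1 to 4 of any character, then 3 to 4 of one of [himb], then one or more of a character in [a-c] (captured as 'val'); then 1 to 4 of a literal 'd', then the literal '9' (captured).
Matches: at [0:19] → 'pqw4449pgmbhiadddd9'.
Each match is replaced using the text its own group 1 captured.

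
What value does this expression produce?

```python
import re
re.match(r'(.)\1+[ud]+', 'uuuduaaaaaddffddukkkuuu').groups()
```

('u',)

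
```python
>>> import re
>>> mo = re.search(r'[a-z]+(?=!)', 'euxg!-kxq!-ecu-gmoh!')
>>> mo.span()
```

(0, 4)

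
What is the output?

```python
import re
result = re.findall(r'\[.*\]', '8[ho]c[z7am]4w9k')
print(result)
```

Matches: at [1:12] → '[ho]c[z7am]'.
`findall` yields the raw match text (1 of them) because the pattern has no groups.

['[ho]c[z7am]']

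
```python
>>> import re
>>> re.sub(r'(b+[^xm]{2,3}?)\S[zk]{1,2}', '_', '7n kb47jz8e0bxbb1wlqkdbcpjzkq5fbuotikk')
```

'7n k_8e0bx_d_q5f_'

This matches one or more of the literal 'b', then 2 to 3 of any character except [xm] (lazy) (captured); then a non-whitespace character, then 1 to 2 of one of [zk].
Matches: at [4:9] → 'b47jz'; at [14:21] → 'bb1wlqk'; at [22:28] → 'bcpjzk'; at [31:38] → 'buotikk'.
Every occurrence is swapped for '_'.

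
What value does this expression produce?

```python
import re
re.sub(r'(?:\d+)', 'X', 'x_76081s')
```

'x_Xs'

The pattern matches one or more of a digit (non-capturing group).
Each match is replaced by 'X'.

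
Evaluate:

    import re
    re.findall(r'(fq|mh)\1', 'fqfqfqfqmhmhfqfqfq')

['fq', 'fq', 'mh', 'fq']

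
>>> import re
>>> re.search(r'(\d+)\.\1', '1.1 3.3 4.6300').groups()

('1',)

The match spans [0:3] → '1.1'.
Captured: group 1 = '1'.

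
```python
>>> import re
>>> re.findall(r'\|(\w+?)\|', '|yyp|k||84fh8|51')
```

Matches: at [0:5] match '|yyp|', group 1 = 'yyp'; at [7:14] match '|84fh8|', group 1 = '84fh8'.
One capturing group, so `findall` returns just the captured substring from each match — 2 in all.

['yyp', '84fh8']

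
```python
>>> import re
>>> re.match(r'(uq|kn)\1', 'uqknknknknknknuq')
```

`match` is anchored at position 0; if the pattern doesn't fit there, it returns None.
Here the pattern fails at index 0, so the call returns None.

None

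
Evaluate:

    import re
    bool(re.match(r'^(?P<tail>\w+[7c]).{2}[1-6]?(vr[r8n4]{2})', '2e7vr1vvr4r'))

False

With `match`, the pattern is implicitly anchored at the beginning.
Here the string doesn't start with a match, so the call returns None, and `bool(None)` is False.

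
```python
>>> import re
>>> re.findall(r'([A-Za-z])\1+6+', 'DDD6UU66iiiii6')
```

['D', 'U', 'i']

A backreference is literal: `\1` must see the identical characters the first group matched.
One capturing group, so `findall` returns just the captured substring from each match — 3 in all.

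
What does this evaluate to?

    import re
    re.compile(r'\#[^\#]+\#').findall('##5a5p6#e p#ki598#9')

Scanning left to right: at [1:8] → '#5a5p6#'; at [11:18] → '#ki598#'.
No capturing groups, so `findall` returns the 2 full match strings.

['#5a5p6#', '#ki598#']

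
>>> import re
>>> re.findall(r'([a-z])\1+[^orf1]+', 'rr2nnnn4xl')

['r']

`\1` has to match the exact text group 1 already captured.
`findall` collects group 1 from the one match (1 total).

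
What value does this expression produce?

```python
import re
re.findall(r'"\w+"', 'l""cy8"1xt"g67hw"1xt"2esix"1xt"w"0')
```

['"cy8"', '"g67hw"', '"2esix"', '"w"']

Walking the string: at [2:7] → '"cy8"'; at [10:17] → '"g67hw"'; at [20:27] → '"2esix"'; at [30:33] → '"w"'.
With no groups in the pattern, `findall` gives back each whole match — 4 here.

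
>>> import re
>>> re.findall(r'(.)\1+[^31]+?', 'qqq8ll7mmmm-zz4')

After group 1 captures some text, `\1` only succeeds where that same text appears again.
Walking the string: at [0:4] match 'qqq8', group 1 = 'q'; at [4:7] match 'll7', group 1 = 'l'; at [7:12] match 'mmmm-', group 1 = 'm'; at [12:15] match 'zz4', group 1 = 'z'.
With a single group, `findall` returns only what that group captured — 4 items.

['q', 'l', 'm', 'z']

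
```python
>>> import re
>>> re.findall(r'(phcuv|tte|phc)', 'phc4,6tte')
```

['phc', 'tte']

`findall` collects group 1 from each match (2 total).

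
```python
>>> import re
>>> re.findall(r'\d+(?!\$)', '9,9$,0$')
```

['9']

`(?!…)`/`(?<!…)` only lets a position through if the neighbouring text does NOT match; no characters are consumed.
Walking the string: at [0:1] → '9'.
With no groups in the pattern, `findall` gives back each whole match — 1 here.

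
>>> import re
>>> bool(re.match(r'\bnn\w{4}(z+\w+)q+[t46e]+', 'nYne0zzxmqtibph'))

`match` is anchored at position 0; if the pattern doesn't fit there, it returns None.
Here the string doesn't start with a match, so the call returns None, and `bool(None)` is False.

False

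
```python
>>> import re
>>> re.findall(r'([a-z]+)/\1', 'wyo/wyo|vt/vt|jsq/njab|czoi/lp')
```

`\1` is not a pattern — it's the concrete string captured by group 1, re-applied verbatim.
One capturing group, so `findall` returns just the captured substring from each match — 2 in all.

['wyo', 'vt']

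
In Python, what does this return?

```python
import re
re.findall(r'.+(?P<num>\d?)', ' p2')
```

Pattern: one or more of any character; then optionally a digit (captured as 'num').
Matches: at [0:3] match ' p2', group 1 = ''.
`findall` collects group 1 from the one match (1 total).

['']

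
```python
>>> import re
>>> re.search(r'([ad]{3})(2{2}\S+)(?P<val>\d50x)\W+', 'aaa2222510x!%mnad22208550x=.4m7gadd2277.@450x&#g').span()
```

(0, 47)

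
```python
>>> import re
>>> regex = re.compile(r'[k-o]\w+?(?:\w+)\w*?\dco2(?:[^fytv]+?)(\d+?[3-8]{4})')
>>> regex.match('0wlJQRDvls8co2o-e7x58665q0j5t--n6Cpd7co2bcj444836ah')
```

With `match`, the pattern is implicitly anchored at the beginning.
Here position 0 doesn't satisfy it, so the call returns None.

None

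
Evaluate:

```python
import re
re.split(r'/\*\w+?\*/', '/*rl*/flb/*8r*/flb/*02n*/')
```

['', 'flb', 'flb', '']

Matches to split on: at [0:6] → '/*rl*/'; at [9:15] → '/*8r*/'; at [18:25] → '/*02n*/'.
Splitting on the pattern gives 4 pieces.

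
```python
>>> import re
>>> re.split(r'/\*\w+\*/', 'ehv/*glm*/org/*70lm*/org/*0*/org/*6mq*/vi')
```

The string is cut at each match, leaving 5 pieces.

['ehv', 'org', 'org', 'org', 'vi']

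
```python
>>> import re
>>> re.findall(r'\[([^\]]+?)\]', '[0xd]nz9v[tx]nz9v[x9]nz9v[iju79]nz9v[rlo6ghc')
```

['0xd', 'tx', 'x9', 'iju79']

Matches: at [0:5] match '[0xd]', group 1 = '0xd'; at [9:13] match '[tx]', group 1 = 'tx'; at [17:21] match '[x9]', group 1 = 'x9'; at [25:32] match '[iju79]', group 1 = 'iju79'.
`findall` collects group 1 from each match (4 total).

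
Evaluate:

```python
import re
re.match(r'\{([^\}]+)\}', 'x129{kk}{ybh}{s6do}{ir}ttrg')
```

None

With `match`, the pattern is implicitly anchored at the beginning.
Here the string doesn't start with a match, so the call returns None.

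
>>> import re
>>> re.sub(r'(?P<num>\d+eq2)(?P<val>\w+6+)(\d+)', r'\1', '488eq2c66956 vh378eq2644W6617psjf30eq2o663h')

This matches one or more of a digit, then the literal 'eq2' (captured as 'num'); then one or more of a word character, then one or more of the literal '6' (captured as 'val'); then one or more of a digit (captured).
`\1` in the replacement pulls in group 1's text for each match.

'488eq2 vh378eq2h'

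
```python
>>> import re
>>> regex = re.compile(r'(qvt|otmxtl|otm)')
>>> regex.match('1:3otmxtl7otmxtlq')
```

`re.match` won't scan ahead — the pattern has to work from the very first character.
Here the string doesn't start with a match, so the call returns None.

None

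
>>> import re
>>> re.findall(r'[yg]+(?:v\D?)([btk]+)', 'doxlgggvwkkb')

['kkb']

Pattern: one or more of one of [yg]; then a literal 'v', then optionally a non-digit (non-capturing group); then one or more of one of [btk] (captured).
Matches: at [4:12] match 'gggvwkkb', group 1 = 'kkb'.
Because there's exactly one group, `findall` drops the full match and keeps group 1 from the one hit.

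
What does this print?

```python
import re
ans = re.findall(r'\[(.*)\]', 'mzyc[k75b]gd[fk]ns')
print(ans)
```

One capturing group, so `findall` returns just the captured substring from the one match — 1 in all.

['k75b]gd[fk']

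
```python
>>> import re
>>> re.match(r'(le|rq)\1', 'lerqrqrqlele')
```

With `match`, the pattern is implicitly anchored at the beginning.
Here position 0 doesn't satisfy it, so the call returns None.

None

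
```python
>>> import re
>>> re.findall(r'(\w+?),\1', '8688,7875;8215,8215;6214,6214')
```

A backreference is literal: `\1` must see the identical characters the first group matched.
Matches: at [10:19] match '8215,8215', group 1 = '8215'; at [20:29] match '6214,6214', group 1 = '6214'.
One capturing group, so `findall` returns just the captured substring from each match — 2 in all.

['8215', '6214']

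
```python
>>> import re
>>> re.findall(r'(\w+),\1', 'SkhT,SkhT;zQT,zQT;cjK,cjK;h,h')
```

['SkhT', 'zQT', 'cjK', 'h']

`\1` has to match the exact text group 1 already captured.
Because there's exactly one group, `findall` drops the full match and keeps group 1 from each hit.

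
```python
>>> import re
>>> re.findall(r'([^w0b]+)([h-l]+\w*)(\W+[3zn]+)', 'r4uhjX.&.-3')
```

[('r4uh', 'jX', '.&.-3')]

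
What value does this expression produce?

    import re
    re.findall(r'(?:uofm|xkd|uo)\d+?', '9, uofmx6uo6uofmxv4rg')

Scanning left to right: at [9:12] → 'uo6'.
`findall` yields the raw match text (1 of them) because the pattern has no groups.

['uo6']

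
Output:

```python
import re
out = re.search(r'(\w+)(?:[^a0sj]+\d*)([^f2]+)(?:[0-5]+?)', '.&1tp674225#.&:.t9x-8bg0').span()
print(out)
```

(2, 24)

The pattern matches one or more of a word character (captured); then one or more of any character except [a0sj], then zero or more of a digit (non-capturing group); then one or more of any character except [f2] (captured); then one or more of a character in [0-5] (lazy) (non-capturing group).
The match spans [2:24] → '1tp674225#.&:.t9x-8bg0'.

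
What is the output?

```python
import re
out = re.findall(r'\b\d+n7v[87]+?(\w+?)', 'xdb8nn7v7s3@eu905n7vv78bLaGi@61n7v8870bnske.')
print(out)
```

Because the quantifier is non-greedy, it stops expanding at the earliest point where the rest of the pattern can succeed.
With a single group, `findall` returns only what that group captured — 1 item.

['8']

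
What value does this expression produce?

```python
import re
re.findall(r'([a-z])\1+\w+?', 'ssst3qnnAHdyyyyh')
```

After group 1 captures some text, `\1` only succeeds where that same text appears again.
Scanning left to right: at [0:4] match 'ssst', group 1 = 's'; at [6:9] match 'nnA', group 1 = 'n'; at [11:16] match 'yyyyh', group 1 = 'y'.
Because there's exactly one group, `findall` drops the full match and keeps group 1 from each hit.

['s', 'n', 'y']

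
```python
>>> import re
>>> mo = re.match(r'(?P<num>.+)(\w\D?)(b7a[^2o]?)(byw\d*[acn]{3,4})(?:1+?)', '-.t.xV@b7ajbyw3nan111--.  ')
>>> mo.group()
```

'-.t.xV@b7ajbyw3nan1'

This matches one or more of any character (captured as 'num'); then a word character, then optionally a non-digit (captured); then the literal 'b7a', then optionally any character except [2o] (captured); then the literal 'byw', then zero or more of a digit, then 3 to 4 of one of [acn] (captured); then one or more of a literal '1' (lazy) (non-capturing group).
`re.match` only tries the pattern at the start of the string.
The match spans [0:19] → '-.t.xV@b7ajbyw3nan1'.
Captured: group 1 = '-.t.x', group 2 = 'V@', group 3 = 'b7aj', group 4 = 'byw3nan'.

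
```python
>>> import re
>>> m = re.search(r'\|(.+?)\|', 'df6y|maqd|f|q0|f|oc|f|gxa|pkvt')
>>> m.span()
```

(4, 10)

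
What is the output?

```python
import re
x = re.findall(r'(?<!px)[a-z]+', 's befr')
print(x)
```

Because the assertion is negative and zero-width, positions next to the forbidden text are skipped.
With no groups in the pattern, `findall` gives back each whole match — 2 here.

['s', 'befr']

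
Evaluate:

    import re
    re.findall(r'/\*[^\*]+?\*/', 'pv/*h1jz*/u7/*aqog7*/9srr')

['/*h1jz*/', '/*aqog7*/']

Scanning left to right: at [2:10] → '/*h1jz*/'; at [12:21] → '/*aqog7*/'.
`findall` yields the raw match text (2 of them) because the pattern has no groups.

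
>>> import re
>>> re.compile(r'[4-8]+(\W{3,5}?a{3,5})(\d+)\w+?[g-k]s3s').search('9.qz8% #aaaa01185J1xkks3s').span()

(4, 25)

This matches one or more of a character in [4-8]; then 3 to 5 of a non-word character (lazy), then 3 to 5 of the literal 'a' (captured); then one or more of a digit (captured); then one or more of a word character (lazy), then a character in [g-k], then the literal 's3s'.
`search` walks the string left to right and returns the first match it finds.
The match spans [4:25] → '8% #aaaa01185J1xkks3s'.
Captured: group 1 = '% #aaaa', group 2 = '01185'.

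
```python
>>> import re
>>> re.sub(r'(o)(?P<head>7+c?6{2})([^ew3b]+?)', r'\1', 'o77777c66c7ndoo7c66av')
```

`\1` in the replacement pulls in group 1's text for each match.

'o7ndoov'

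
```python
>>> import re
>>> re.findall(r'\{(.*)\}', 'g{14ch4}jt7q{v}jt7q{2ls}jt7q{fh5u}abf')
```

Matches: at [1:34] match '{14ch4}jt7q{v}jt7q{2ls}jt7q{fh5u}', group 1 = '14ch4}jt7q{v}jt7q{2ls}jt7q{fh5u'.
One capturing group, so `findall` returns just the captured substring from the one match — 1 in all.

['14ch4}jt7q{v}jt7q{2ls}jt7q{fh5u']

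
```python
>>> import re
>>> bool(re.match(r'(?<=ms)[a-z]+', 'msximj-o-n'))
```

False

`match` is anchored at position 0; if the pattern doesn't fit there, it returns None.
Here position 0 doesn't satisfy it, so the call returns None, and `bool(None)` is False.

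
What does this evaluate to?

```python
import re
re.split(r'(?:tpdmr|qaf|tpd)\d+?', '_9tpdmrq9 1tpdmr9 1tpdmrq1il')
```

['_9tpdmrq9 1', ' 1tpdmrq1il']

Splitting on the pattern gives 2 pieces.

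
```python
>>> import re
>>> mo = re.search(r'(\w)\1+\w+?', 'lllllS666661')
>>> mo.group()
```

'lllllS'

The backreference `\1` re-matches whatever the first group consumed, character for character.
The match spans [0:6] → 'lllllS'.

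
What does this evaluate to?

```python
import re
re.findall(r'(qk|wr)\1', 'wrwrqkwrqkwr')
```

`\1` is not a pattern — it's the concrete string captured by group 1, re-applied verbatim.
One capturing group, so `findall` returns just the captured substring from the one match — 1 in all.

['wr']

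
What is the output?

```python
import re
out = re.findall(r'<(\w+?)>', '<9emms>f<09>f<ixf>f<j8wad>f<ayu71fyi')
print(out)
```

['9emms', '09', 'ixf', 'j8wad']

With a single group, `findall` returns only what that group captured — 4 items.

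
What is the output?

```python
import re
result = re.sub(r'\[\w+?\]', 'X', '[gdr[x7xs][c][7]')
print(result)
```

[gdrXXX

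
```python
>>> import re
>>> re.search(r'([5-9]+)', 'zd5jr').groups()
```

('5',)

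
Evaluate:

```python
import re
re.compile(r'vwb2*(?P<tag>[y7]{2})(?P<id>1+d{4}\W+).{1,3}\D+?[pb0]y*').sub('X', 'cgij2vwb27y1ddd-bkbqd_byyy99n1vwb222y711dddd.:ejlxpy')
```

'cgij2vwb27y1ddd-bkbqd_byyy99n1X'

The pattern matches the literal 'vwb', then zero or more of a literal '2'; then exactly 2 of one of [y7] (captured as 'tag'); then one or more of a literal '1', then exactly 4 of a literal 'd', then one or more of a non-word character (captured as 'id'); then 1 to 3 of any character, then one or more of a non-digit (lazy), then one of [pb0]; then zero or more of a literal 'y'.
Matches: at [30:52] → 'vwb222y711dddd.:ejlxpy'.
`sub` substitutes 'X' at each match site.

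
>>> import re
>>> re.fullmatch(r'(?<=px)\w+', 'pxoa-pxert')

None

Lookahead/lookbehind check context without consuming it, so the matched span excludes the asserted characters.
`fullmatch` succeeds only if the pattern covers the string from start to end.
Here there's no way to consume every character, so the call returns None.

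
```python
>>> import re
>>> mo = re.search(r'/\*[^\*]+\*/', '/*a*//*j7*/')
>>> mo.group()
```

The match spans [0:5] → '/*a*/'.

'/*a*/'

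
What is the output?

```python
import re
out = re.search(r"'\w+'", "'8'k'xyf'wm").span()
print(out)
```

(0, 3)

The match spans [0:3] → "'8'".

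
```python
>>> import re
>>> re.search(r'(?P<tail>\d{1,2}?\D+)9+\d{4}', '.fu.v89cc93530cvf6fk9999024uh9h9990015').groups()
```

('89cc',)

This matches 1 to 2 of a digit (lazy), then one or more of a non-digit (captured as 'tail'); then one or more of a literal '9', then exactly 4 of a digit.
`search` walks the string left to right and returns the first match it finds.
The match spans [5:14] → '89cc93530'.
Captured: group 1 = '89cc'.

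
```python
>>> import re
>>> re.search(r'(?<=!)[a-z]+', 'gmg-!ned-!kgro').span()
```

(5, 8)

Because the assertion is zero-width, the text it checks is not consumed and won't appear in the result.
The match spans [5:8] → 'ned'.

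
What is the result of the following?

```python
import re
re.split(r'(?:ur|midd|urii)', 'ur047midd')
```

Matches to split on: at [0:2] → 'ur'; at [5:9] → 'midd'.
Splitting on the pattern gives 3 pieces.

['', '047', '']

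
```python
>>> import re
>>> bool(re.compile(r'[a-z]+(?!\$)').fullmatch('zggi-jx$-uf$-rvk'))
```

The negative lookaround is zero-width — it rules out positions where the adjacent text would match, without consuming anything.
`fullmatch` succeeds only if the pattern covers the string from start to end.
Here the string isn't matched end-to-end, so the call returns None, and `bool(None)` is False.

False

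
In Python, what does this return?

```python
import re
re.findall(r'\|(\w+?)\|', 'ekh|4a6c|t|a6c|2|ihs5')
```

['4a6c', 'a6c']

Matches: at [3:9] match '|4a6c|', group 1 = '4a6c'; at [10:15] match '|a6c|', group 1 = 'a6c'.
Because there's exactly one group, `findall` drops the full match and keeps group 1 from each hit.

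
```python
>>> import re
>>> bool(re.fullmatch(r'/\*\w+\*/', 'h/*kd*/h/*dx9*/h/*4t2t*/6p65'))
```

False

`re.fullmatch` requires the pattern to consume the entire string.
Here there's no way to consume every character, so the call returns None, and `bool(None)` is False.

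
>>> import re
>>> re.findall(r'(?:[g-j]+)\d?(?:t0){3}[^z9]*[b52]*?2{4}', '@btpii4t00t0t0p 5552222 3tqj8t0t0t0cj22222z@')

Pattern: one or more of a character in [g-j] (non-capturing group); then optionally a digit, then the literal 't0' repeated 3 times, then zero or more of any character except [z9]; then zero or more of one of [b52] (lazy), then exactly 4 of a literal '2'.
Matches: at [27:42] → 'j8t0t0t0cj22222'.
Since nothing is captured, `findall` lists the 1 matched substring directly.

['j8t0t0t0cj22222']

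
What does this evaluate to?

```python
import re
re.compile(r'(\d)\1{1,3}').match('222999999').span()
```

`re.match` won't scan ahead — the pattern has to work from the very first character.
The match spans [0:3] → '222'.

(0, 3)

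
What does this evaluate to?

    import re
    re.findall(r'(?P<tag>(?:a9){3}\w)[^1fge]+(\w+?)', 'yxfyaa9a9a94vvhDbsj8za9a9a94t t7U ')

[('a9a9a94', 'U')]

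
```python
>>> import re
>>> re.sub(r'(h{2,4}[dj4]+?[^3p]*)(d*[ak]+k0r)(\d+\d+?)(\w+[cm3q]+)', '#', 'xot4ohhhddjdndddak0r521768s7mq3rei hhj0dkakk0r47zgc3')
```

'xot4o#rei #'

This matches 2 to 4 of the literal 'h', then one or more of one of [dj4] (lazy), then zero or more of any character except [3p] (captured); then zero or more of a literal 'd', then one or more of one of [ak], then the literal 'k0r' (captured); then one or more of a digit, then one or more of a digit (lazy) (captured); then one or more of a word character, then one or more of one of [cm3q] (captured).
Matches: at [5:31] → 'hhhddjdndddak0r521768s7mq3'; at [35:52] → 'hhj0dkakk0r47zgc3'.
Each match is replaced by '#'.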